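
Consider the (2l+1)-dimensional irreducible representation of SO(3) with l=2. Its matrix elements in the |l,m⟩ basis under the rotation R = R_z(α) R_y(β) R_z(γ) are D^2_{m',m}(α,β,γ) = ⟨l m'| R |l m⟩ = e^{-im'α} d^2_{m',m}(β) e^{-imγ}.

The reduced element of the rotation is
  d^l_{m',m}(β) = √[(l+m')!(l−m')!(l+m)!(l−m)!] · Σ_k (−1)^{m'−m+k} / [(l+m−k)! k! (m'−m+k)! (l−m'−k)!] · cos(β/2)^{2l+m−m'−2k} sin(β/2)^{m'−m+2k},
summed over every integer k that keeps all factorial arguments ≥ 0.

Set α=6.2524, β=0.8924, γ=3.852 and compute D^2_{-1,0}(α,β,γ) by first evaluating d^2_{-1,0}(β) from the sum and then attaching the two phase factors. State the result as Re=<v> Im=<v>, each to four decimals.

Split into d^2_{-1,0}(β=0.8924) × two z-phases.
Half-angle: c=0.902093, s=0.431541. N=√(1·6·2·2)=4.898979
k: max(0,(0)−(-1))=1 … min(2+(0),2−(-1))=2
  k=1: (−1)^0·4.8990/(2)·0.9021^3·0.4315^1 = +0.775983
  k=2: (−1)^1·4.8990/(2)·0.9021^1·0.4315^3 = -0.177579
d^2_{-1,0}(0.8924) = +0.775983 -0.177579 = +0.598403
Attach z-rotation phases: D = e^{-i(-1)(6.2524)}·(+0.598403)·e^{-i(0)(3.8520)} = +0.598120-0.018419i

Re=0.5981 Im=-0.0184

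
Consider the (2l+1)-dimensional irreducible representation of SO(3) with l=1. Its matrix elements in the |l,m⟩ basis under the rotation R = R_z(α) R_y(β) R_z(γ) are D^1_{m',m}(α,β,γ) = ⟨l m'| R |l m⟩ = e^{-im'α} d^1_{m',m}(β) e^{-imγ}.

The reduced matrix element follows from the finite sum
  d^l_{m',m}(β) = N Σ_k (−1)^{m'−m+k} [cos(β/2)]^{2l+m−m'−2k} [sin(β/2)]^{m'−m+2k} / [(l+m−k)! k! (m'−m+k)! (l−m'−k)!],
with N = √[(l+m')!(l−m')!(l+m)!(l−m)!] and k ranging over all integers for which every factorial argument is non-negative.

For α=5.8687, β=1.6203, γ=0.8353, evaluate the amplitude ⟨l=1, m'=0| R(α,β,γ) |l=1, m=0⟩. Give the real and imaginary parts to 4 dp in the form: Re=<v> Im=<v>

D^1_{0,0}(5.8687,1.6203,0.8353) = e^{-i·0·5.8687}·d^1_{0,0}(1.6203)·e^{-i·0·0.8353}. Compute d first:
With c≡cos(β/2)=0.689390 and s≡sin(β/2)=0.724391, N=[1·1·1·1]^{1/2}=1.000000
The bounds max(0,m−m')=0 and min(l+m,l−m')=1 give 2 terms
  k=0: (−1)^0·1.0000/(1)·0.6894^2·0.7244^0 = +0.475258
  k=1: (−1)^1·1.0000/(1)·0.6894^0·0.7244^2 = -0.524742
d^1_{0,0}(1.6203) = +0.475258 -0.524742 = -0.049483
Phases: e^{-i·(0)·5.8687}=+1.000000+0.000000i, e^{-i·(0)·0.8353}=+1.000000+0.000000i ⇒ D=-0.049483+0.000000i

Re=-0.0495 Im=0.0000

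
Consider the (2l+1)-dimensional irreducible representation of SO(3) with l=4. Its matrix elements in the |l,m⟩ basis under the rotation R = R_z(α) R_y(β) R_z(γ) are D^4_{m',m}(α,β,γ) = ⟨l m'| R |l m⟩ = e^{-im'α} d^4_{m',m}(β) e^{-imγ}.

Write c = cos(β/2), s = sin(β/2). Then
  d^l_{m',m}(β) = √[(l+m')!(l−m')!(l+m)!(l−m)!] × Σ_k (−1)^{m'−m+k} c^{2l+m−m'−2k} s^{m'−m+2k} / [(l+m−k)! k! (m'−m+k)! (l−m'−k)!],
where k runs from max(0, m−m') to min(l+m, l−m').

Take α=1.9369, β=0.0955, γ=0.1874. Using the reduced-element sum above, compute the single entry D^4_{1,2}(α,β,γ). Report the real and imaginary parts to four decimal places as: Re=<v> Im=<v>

Re=-0.1341 Im=-0.1465

D^4_{1,2}(1.9369,0.0955,0.1874) = e^{-i·1·1.9369}·d^4_{1,2}(0.0955)·e^{-i·2·0.1874}. Compute d first:
c=cos(0.095500/2)=0.998860, s=sin(0.095500/2)=0.047732; N=√[120·6·720·2]=1018.233765
The bounds max(0,m−m')=1 and min(l+m,l−m')=3 give 3 terms
  k=1: (−1)^0·1018.2338/(240)·0.9989^7·0.0477^1 = +0.200899
  k=2: (−1)^1·1018.2338/(48)·0.9989^5·0.0477^3 = -0.002294
  k=3: (−1)^2·1018.2338/(72)·0.9989^3·0.0477^5 = +0.000003
d^4_{1,2}(0.0955) = +0.200899 -0.002294 +0.000003 = +0.198609
Attach z-rotation phases: D = e^{-i(1)(1.9369)}·(+0.198609)·e^{-i(2)(0.1874)} = -0.134052-0.146545i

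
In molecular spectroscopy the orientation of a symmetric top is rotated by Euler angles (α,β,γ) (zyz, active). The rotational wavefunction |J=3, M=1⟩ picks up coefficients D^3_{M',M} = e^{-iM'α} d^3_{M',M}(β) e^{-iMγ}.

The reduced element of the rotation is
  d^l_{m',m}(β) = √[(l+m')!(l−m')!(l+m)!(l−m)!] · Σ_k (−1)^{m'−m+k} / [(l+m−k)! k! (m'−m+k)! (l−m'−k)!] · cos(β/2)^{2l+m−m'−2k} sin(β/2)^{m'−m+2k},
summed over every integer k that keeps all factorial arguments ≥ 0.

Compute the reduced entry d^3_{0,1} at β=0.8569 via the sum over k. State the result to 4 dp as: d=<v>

d=0.3743

d^3_{0,1}(β=0.8569) via the finite sum:
Half-angle: c=0.909611, s=0.415461. N=√(6·6·24·2)=41.569219
k∈{1,2,3} keeps every argument non-negative
  k=1: (−1)^0·41.5692/(12)·0.9096^5·0.4155^1 = +0.896189
  k=2: (−1)^1·41.5692/(4)·0.9096^3·0.4155^3 = -0.560881
  k=3: (−1)^2·41.5692/(12)·0.9096^1·0.4155^5 = +0.039003
d^3_{0,1}(0.8569) = +0.896189 -0.560881 +0.039003 = +0.374311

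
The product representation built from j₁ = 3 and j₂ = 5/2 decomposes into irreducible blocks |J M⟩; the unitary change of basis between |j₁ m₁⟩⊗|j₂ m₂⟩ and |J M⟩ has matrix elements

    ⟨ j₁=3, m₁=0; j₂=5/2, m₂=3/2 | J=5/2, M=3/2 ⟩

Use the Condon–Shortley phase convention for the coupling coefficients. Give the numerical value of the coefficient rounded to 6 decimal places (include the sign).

+√(7/30) = +0.483046

√[6·3!3!2!/9! · 3!3!4!1!4!1!] = √(864/35)
  +(−1)^2/∏(2,1,1,2,2,0)! = 1/8  (running 1/8)
  +(−1)^3/∏(3,0,0,1,3,1)! = -1/36  (running 7/72)
⟨..|..⟩ = √(864/35)·(7/72) = +0.483046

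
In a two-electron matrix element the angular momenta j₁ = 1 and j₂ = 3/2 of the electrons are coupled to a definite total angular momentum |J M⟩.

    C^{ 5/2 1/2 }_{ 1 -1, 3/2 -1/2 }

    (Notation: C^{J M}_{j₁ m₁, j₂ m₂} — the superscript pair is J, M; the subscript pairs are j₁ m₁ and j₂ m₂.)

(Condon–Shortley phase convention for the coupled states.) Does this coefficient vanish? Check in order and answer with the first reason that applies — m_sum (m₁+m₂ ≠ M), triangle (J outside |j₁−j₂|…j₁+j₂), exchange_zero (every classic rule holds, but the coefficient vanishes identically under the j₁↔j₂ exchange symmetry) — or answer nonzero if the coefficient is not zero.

m-sum: m₁+m₂ = -1+(-1/2) = -3/2, M = 1/2  ✗ ⇒ coefficient is 0

m_sum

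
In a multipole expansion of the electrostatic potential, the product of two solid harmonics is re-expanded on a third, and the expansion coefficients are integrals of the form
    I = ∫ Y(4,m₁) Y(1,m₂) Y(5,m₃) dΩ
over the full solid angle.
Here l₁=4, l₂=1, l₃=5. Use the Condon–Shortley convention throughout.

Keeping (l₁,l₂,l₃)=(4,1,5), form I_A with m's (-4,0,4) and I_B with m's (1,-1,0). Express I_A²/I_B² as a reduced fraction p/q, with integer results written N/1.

9/10

l's match ⇒ only the (l;m) 3-j factors differ between A and B.
A: triangle coeff Δ(4,1,5) = 1/495; Σ_t [0,0]: t=0:+1/40320 = 1/40320; (3j)²=1/55 [(4 1 5; -4 0 4)], sign=-1
B: triangle coeff Δ(4,1,5) = 1/495; Σ_t [0,0]: t=0:+1/1440 = 1/1440; (3j)²=2/99 [(4 1 5; 1 -1 0)], sign=-1
I_A²/I_B² = (1/55)/(2/99) = 9/10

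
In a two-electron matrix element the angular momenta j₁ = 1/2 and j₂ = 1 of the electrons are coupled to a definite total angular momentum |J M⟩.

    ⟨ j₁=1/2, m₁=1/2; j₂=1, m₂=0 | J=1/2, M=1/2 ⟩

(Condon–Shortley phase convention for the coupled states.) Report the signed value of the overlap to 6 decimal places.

√[2·1!0!1!/3! · 1!0!1!1!1!0!] = √(1/3)
  +(−1)^0/∏(0,1,0,1,0,0)! = 1  (running 1)
⟨..|..⟩ = √(1/3)·(1) = +0.577350

+0.577350  (= +√(1/3))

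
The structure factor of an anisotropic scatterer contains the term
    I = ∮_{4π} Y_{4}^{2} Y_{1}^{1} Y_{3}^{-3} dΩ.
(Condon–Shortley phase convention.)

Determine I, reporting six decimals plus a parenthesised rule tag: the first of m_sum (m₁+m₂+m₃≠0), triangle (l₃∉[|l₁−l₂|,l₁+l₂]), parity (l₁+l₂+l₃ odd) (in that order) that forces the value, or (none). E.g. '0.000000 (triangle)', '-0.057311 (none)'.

0.061558 (none)

Rules hold: Σm=0, L=8 even, 3≤3≤5.
N = 9·3·7 = 189
Δ = 2!·6!·0!/9! = 1/252
Racah Σ t=1..1: t=1:−1/36 = -1/36
⇒ 3j(4 1 3; 0 0 0)² = 4/63, sgn +1
Racah Σ t=2..2: t=2:+1/1440 = 1/1440
⇒ 3j(4 1 3; 2 1 -3)² = 1/252, sgn +1
4πI² = N·(3j₀)²·(3jₘ)² = 1/21
I = +1·√(0.047619/4π) = 0.06155813
No selection rule forces the value: the integral is nonzero (none).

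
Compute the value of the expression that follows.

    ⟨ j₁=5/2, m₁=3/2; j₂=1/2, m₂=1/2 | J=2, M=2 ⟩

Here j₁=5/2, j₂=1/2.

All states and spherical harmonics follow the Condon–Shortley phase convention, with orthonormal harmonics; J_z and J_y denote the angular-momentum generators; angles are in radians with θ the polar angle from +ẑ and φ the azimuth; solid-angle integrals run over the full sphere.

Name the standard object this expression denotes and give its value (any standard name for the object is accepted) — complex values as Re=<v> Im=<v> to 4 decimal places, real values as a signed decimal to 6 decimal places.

Clebsch–Gordan coefficient, −√(1/6) ≈ -0.408248

This is a Clebsch–Gordan (vector-coupling) coefficient.
triangle: 1!*4!*0!/6! = 24/720
(j±m)!: 4!*1!*1!*0!*4!*0! = 576
prefactor² = (2J+1)*Δ*N² = 96
  k=1: −1/(1!*0!*0!*0!*4!*0!) = -1/24
Σ = -1/24  ⇒  CG² = 96*(-1/24)² = 1/6
CG = −√(1/6) = -0.408248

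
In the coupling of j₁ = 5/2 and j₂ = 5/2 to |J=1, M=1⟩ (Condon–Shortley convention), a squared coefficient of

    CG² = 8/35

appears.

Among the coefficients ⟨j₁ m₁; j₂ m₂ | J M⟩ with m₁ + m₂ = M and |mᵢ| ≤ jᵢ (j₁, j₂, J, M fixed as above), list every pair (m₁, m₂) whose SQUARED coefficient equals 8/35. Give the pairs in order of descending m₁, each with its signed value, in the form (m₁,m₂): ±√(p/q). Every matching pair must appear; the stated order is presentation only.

(3/2,-1/2): −√(8/35); (-1/2,3/2): −√(8/35)

Admissible pairs with m₁+m₂ = M = 1: (-3/2,5/2), (-1/2,3/2), (1/2,1/2), (3/2,-1/2), (5/2,-3/2)
  (m₁,m₂)=(5/2,-3/2): CG² = 1/7, CG = +√(1/7)
  (m₁,m₂)=(3/2,-1/2): CG² = 8/35, CG = −√(8/35)   ← matches the target
  (m₁,m₂)=(1/2,1/2): CG² = 9/35, CG = +√(9/35)
  (m₁,m₂)=(-1/2,3/2): CG² = 8/35, CG = −√(8/35)   ← matches the target
  (m₁,m₂)=(-3/2,5/2): CG² = 1/7, CG = +√(1/7)
Pairs with CG² = 8/35: (3/2,-1/2): −√(8/35); (-1/2,3/2): −√(8/35)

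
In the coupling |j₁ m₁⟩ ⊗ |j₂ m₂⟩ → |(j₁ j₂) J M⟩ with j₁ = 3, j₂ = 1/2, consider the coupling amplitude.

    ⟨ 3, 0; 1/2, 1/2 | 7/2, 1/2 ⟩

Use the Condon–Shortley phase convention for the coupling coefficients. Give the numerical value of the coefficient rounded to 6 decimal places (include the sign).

+√(4/7) ≈ +0.755929

√[8·0!6!1!/8! · 3!3!1!0!4!3!] = √(5184/7)
  +(−1)^0/∏(0,0,3,1,3,0)! = 1/36  (running 1/36)
⟨..|..⟩ = √(5184/7)·(1/36) = +0.755929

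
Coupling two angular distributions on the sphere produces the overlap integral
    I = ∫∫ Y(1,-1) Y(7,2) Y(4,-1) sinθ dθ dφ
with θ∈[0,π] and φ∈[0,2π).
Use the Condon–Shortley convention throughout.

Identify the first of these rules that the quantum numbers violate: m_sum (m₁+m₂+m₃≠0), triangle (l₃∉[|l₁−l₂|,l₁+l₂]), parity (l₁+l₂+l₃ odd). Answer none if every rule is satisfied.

azimuthal sum: -1 + 2 − 1 = 0  ✓
l₃ must lie in [6,8]; have l₃=4  ✗
L = 1 + 7 + 4 = 12 (even)

triangle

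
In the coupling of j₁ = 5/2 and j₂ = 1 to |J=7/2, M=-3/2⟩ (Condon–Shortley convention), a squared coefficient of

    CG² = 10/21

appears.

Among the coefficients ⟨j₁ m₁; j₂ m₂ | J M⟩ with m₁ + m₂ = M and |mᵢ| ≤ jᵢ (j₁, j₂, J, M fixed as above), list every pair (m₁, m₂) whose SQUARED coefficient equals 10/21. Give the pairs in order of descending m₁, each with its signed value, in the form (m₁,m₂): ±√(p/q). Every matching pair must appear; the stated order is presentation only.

(-1/2,-1): +√(10/21); (-3/2,0): +√(10/21)

Admissible pairs with m₁+m₂ = M = -3/2: (-5/2,1), (-3/2,0), (-1/2,-1)
  (m₁,m₂)=(-1/2,-1): CG² = 10/21, CG = +√(10/21)   ← matches the target
  (m₁,m₂)=(-3/2,0): CG² = 10/21, CG = +√(10/21)   ← matches the target
  (m₁,m₂)=(-5/2,1): CG² = 1/21, CG = +√(1/21)
Pairs with CG² = 10/21: (-1/2,-1): +√(10/21); (-3/2,0): +√(10/21)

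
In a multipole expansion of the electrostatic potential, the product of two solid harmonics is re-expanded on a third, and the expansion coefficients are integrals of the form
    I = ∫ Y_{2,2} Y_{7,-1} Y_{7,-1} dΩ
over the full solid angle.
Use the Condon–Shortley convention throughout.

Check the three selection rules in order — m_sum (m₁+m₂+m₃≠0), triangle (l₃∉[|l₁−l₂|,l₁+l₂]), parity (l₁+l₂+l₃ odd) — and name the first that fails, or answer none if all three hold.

none

Σmᵢ = 0  ✓
l₃∈[|l₁−l₂|,l₁+l₂]=[5,9], have l₃=7  ✓
Σlᵢ = 16 ⇒ even  ✓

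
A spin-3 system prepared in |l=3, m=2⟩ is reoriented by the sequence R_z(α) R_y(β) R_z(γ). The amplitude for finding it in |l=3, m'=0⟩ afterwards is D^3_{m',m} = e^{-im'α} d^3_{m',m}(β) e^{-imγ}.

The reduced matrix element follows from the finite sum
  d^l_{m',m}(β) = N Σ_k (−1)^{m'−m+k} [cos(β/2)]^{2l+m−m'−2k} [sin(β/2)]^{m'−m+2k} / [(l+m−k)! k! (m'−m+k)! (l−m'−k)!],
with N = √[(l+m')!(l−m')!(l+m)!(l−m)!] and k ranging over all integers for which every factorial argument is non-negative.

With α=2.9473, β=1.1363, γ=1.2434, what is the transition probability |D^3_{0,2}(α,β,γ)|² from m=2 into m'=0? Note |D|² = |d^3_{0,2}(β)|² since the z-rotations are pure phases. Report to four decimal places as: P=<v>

P=0.2249

Split into d^3_{0,2}(β=1.1363) × two z-phases.
Half-angle: c=0.842898, s=0.538074. N=√(6·6·120·1)=65.726707
The bounds max(0,m−m')=2 and min(l+m,l−m')=3 give 2 terms
  k=2: (−1)^0·65.7267/(12)·0.8429^4·0.5381^2 = +0.800468
  k=3: (−1)^1·65.7267/(12)·0.8429^2·0.5381^4 = -0.326195
d^3_{0,2}(1.1363) = +0.800468 -0.326195 = +0.474273
|D^3_{0,2}|² = |d^3_{0,2}(β)|² = (+0.474273)² = 0.224935 (the z-rotation phases have unit modulus)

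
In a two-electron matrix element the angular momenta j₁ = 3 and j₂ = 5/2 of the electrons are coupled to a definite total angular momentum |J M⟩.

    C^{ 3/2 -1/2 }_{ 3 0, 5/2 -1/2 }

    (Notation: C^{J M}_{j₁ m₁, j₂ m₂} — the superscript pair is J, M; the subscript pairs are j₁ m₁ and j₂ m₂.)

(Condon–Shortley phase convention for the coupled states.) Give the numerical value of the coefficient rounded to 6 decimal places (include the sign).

j₁+j₂−J=4  J+j₁−j₂=2  J−j₁+j₂=1  j₁+j₂+J+1=8
(j₁±m₁, j₂±m₂, J±M) = (3,3,2,3,1,2)
P² = 144/35
sum k=1..2:
  [1] −1/12 = -1/12
  [2] +1/4 = 1/4
S = 1/6
C² = P²·S² = 4/35 ; C = +0.338062

+√(4/35) ≈ +0.338062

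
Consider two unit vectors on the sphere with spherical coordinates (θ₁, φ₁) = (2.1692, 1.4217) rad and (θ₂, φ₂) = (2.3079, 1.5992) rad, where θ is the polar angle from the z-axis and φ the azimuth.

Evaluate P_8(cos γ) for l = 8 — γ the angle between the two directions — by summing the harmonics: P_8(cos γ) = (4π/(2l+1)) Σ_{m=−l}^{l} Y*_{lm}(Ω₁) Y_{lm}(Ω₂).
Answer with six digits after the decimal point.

0.416651

Expand P_8 via completeness: Σ_{m} conj(Y_{8,m}) at Ω₁ times Y_{8,m} at Ω₂ —
  term(m=-8) = 0.00078 - 0.00515j   from Y*(Ω₁)=0.04132 - 0.10404j, Y(Ω₂)=0.04536 - 0.01049j
  term(m=-7) = 0.01664 - 0.04886j   from Y*(Ω₁)=0.26385 + 0.15358j, Y(Ω₂)=-0.03339 - 0.16573j
  term(m=-6) = 0.07816 - 0.14112j   from Y*(Ω₁)=-0.28181 + 0.35119j, Y(Ω₂)=-0.35308 + 0.06076j
  term(m=-5) = 0.09003 - 0.11058j   from Y*(Ω₁)=-0.21057 - 0.22809j, Y(Ω₂)=0.06502 + 0.45472j
  term(m=-4) = -0.02160 + 0.01857j   from Y*(Ω₁)=-0.09198 + 0.06244j, Y(Ω₂)=0.25462 - 0.02905j
  term(m=-3) = 0.05928 - 0.03493j   from Y*(Ω₁)=-0.15885 - 0.33114j, Y(Ω₂)=0.01595 + 0.18667j
  term(m=-2) = 0.02738 - 0.01015j   from Y*(Ω₁)=0.07546 - 0.02319j, Y(Ω₂)=0.36936 - 0.02100j
  term(m=-1) = 0.00696 - 0.00125j   from Y*(Ω₁)=-0.04915 - 0.32722j, Y(Ω₂)=0.00061 + 0.02135j
  term(m=+0) = 0.04839 + 0.00000j   from Y*(Ω₁)=0.13102 + 0.00000j, Y(Ω₂)=0.36935 + 0.00000j
  term(m=+1) = 0.00696 + 0.00125j   from Y*(Ω₁)=0.04915 - 0.32722j, Y(Ω₂)=-0.00061 + 0.02135j
  term(m=+2) = 0.02738 + 0.01015j   from Y*(Ω₁)=0.07546 + 0.02319j, Y(Ω₂)=0.36936 + 0.02100j
  term(m=+3) = 0.05928 + 0.03493j   from Y*(Ω₁)=0.15885 - 0.33114j, Y(Ω₂)=-0.01595 + 0.18667j
  term(m=+4) = -0.02160 - 0.01857j   from Y*(Ω₁)=-0.09198 - 0.06244j, Y(Ω₂)=0.25462 + 0.02905j
  term(m=+5) = 0.09003 + 0.11058j   from Y*(Ω₁)=0.21057 - 0.22809j, Y(Ω₂)=-0.06502 + 0.45472j
  term(m=+6) = 0.07816 + 0.14112j   from Y*(Ω₁)=-0.28181 - 0.35119j, Y(Ω₂)=-0.35308 - 0.06076j
  term(m=+7) = 0.01664 + 0.04886j   from Y*(Ω₁)=-0.26385 + 0.15358j, Y(Ω₂)=0.03339 - 0.16573j
  term(m=+8) = 0.00078 + 0.00515j   from Y*(Ω₁)=0.04132 + 0.10404j, Y(Ω₂)=0.04536 + 0.01049j
Accumulated sum 0.56365 - 0.00000j; after 4π/(2l+1) scaling, 0.41665 - 0.00000j ⇒ P_8 = 0.416651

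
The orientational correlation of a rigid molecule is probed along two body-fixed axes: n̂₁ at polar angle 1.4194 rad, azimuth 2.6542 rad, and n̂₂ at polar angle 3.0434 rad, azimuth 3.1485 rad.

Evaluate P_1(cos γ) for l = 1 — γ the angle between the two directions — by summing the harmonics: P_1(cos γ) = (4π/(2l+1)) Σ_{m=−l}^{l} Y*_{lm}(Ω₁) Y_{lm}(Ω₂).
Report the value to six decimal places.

Term-by-term m-sum for l=1 (normalisation 4π/3 = 4.188790):
  m=-1: Y*=-0.30177 + 0.15995j  Y=-0.03387 + 0.00023j  product 0.01018 - 0.00549j
  m=+0: Y*=0.07369 + 0.00000j  Y=-0.48625 + 0.00000j  product -0.03583 + 0.00000j
  m=+1: Y*=0.30177 + 0.15995j  Y=0.03387 + 0.00023j  product 0.01018 + 0.00549j
Σ over m = -0.01546 + 0.00000j; ×(4π/3) → -0.06478 + 0.00000j. Real part: -0.064779

-0.064779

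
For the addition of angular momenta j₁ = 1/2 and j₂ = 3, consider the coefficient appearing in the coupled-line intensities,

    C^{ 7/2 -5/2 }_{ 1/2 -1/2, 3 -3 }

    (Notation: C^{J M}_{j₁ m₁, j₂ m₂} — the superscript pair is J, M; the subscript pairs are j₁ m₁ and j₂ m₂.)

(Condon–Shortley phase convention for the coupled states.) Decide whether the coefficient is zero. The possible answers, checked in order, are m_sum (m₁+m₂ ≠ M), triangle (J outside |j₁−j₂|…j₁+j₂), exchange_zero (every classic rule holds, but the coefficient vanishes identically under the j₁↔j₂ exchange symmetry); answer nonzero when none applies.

m-sum: m₁+m₂ = -1/2+(-3) = -7/2, M = -5/2  ✗ ⇒ coefficient is 0

m_sum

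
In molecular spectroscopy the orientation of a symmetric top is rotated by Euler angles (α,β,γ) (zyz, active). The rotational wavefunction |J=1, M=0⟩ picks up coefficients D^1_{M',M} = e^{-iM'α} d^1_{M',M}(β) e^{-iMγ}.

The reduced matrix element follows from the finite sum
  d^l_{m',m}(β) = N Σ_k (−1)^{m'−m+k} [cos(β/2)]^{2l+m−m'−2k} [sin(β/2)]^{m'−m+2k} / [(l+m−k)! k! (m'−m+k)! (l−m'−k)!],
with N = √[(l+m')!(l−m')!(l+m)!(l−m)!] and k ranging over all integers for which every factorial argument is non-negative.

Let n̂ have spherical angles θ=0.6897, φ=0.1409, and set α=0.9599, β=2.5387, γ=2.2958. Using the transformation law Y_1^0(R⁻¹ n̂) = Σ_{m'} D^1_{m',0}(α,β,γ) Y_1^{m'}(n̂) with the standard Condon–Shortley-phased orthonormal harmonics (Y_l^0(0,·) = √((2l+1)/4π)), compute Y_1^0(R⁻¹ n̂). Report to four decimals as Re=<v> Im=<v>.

Re=-0.1901 Im=0.0000

Need the full column D^1_{m',0} for m'=−1..1 at α=0.9599, β=2.5387, γ=2.2958.
cos(β/2)=0.296902, sin(β/2)=0.954908
d^1_{-1,0}: single k=1 term ⇒ +0.400949;  D = +0.229985+0.328431i
d^1_{0,0}: k∈[0..1] ⇒ +0.088151 -0.911849 = -0.823699;  D = -0.823699+0.000000i
d^1_{1,0}: single k=0 term ⇒ -0.400949;  D = -0.229985+0.328431i
Y_1^{m'}(θ=0.6897,φ=0.1409) and Σ D·Y over m':
  (+0.2300+0.3284i)·(+0.2177-0.0309i)  (-0.8237+0.0000i)·(+0.3769+0.0000i)  (-0.2300+0.3284i)·(-0.2177-0.0309i)
Y_1^0(R⁻¹ n̂) = -0.190076+0.000000i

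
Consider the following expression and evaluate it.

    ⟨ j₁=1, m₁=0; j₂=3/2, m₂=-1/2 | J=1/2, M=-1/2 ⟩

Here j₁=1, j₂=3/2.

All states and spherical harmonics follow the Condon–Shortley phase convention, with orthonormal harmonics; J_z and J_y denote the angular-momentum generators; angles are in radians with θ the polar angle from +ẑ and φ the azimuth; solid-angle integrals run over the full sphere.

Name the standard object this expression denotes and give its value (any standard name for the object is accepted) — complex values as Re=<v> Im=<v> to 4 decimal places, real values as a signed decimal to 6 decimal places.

Clebsch–Gordan coefficient, −√(1/3) ≈ -0.577350

This is a Clebsch–Gordan (vector-coupling) coefficient.
√[2·2!0!1!/4! · 1!1!1!2!0!1!] = √(1/3)
  +(−1)^1/∏(1,1,0,0,0,1)! = -1  (running -1)
⟨..|..⟩ = √(1/3)·(-1) = -0.577350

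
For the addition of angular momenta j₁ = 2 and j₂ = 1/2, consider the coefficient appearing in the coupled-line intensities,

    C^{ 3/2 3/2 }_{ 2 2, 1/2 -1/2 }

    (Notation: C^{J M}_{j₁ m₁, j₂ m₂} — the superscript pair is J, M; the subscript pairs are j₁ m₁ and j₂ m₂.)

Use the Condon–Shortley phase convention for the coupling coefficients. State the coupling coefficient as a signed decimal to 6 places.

√[4·1!3!0!/5! · 4!0!0!1!3!0!] = √(144/5)
  +(−1)^0/∏(0,1,0,0,3,0)! = 1/6  (running 1/6)
⟨..|..⟩ = √(144/5)·(1/6) = +0.894427

+√(4/5) = +0.894427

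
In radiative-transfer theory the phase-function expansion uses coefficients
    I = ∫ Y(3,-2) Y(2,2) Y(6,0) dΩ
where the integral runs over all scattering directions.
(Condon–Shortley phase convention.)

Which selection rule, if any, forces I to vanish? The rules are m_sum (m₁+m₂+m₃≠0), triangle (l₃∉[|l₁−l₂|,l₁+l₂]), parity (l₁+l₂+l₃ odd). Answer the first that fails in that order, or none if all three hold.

Σmᵢ = 0  ✓
l₃∈[|l₁−l₂|,l₁+l₂]=[1,5] required, l₃=6 fails  ✗
Σlᵢ = 11 ⇒ odd

triangle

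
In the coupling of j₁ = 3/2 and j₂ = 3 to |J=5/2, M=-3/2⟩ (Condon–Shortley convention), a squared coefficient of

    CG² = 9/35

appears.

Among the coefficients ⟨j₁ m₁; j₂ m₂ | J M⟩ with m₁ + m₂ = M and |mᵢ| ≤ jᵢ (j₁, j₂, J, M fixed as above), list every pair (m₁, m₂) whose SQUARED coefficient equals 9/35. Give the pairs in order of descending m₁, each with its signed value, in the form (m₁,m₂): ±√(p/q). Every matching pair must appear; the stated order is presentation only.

Admissible pairs with m₁+m₂ = M = -3/2: (-3/2,0), (-1/2,-1), (1/2,-2), (3/2,-3)
  (m₁,m₂)=(3/2,-3): CG² = 9/28, CG = +√(9/28)
  (m₁,m₂)=(1/2,-2): CG² = 1/14, CG = +√(1/14)
  (m₁,m₂)=(-1/2,-1): CG² = 7/20, CG = −√(7/20)
  (m₁,m₂)=(-3/2,0): CG² = 9/35, CG = +√(9/35)   ← matches the target
Pairs with CG² = 9/35: (-3/2,0): +√(9/35)

(-3/2,0): +√(9/35)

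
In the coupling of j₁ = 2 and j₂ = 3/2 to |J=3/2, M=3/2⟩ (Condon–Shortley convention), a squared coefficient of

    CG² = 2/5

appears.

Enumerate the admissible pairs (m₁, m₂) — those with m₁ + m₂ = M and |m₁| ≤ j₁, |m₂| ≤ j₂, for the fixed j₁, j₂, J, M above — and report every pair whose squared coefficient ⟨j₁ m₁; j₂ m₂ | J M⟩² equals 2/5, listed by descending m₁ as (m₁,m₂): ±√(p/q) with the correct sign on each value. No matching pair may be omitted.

Admissible pairs with m₁+m₂ = M = 3/2: (0,3/2), (1,1/2), (2,-1/2)
  (m₁,m₂)=(2,-1/2): CG² = 2/5, CG = +√(2/5)   ← matches the target
  (m₁,m₂)=(1,1/2): CG² = 2/5, CG = −√(2/5)   ← matches the target
  (m₁,m₂)=(0,3/2): CG² = 1/5, CG = +√(1/5)
Pairs with CG² = 2/5: (2,-1/2): +√(2/5); (1,1/2): −√(2/5)

(2,-1/2): +√(2/5); (1,1/2): −√(2/5)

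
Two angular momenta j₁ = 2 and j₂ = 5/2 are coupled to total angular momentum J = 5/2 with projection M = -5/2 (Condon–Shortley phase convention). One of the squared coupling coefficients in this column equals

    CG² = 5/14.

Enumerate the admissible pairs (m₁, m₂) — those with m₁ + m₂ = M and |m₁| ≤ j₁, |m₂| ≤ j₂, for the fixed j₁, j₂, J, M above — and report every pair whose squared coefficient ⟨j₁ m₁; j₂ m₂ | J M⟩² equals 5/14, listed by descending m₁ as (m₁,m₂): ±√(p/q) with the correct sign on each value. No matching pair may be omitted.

Admissible pairs with m₁+m₂ = M = -5/2: (-2,-1/2), (-1,-3/2), (0,-5/2)
  (m₁,m₂)=(0,-5/2): CG² = 5/14, CG = +√(5/14)   ← matches the target
  (m₁,m₂)=(-1,-3/2): CG² = 3/7, CG = −√(3/7)
  (m₁,m₂)=(-2,-1/2): CG² = 3/14, CG = +√(3/14)
Pairs with CG² = 5/14: (0,-5/2): +√(5/14)

(0,-5/2): +√(5/14)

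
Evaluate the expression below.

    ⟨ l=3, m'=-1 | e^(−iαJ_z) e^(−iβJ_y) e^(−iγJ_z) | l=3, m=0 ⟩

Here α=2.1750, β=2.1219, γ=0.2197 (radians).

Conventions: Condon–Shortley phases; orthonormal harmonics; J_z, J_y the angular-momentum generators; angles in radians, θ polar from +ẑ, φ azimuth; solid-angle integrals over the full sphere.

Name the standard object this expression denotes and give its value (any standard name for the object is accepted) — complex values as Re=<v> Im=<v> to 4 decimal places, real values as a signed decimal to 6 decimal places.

This is a Wigner D-matrix element — the rotation-matrix element ⟨l m'| R(α,β,γ) |l m⟩ in the angular-momentum basis.
Split into d^3_{-1,0}(β=2.1219) × two z-phases.
Half-angle: c=0.488043, s=0.872820. N=√(2·24·6·6)=41.569219
k: max(0,(0)−(-1))=1 … min(3+(0),3−(-1))=3
  k=1: (−1)^0·41.5692/(12)·0.4880^5·0.8728^1 = +0.083716
  k=2: (−1)^1·41.5692/(4)·0.4880^3·0.8728^3 = -0.803267
  k=3: (−1)^2·41.5692/(12)·0.4880^1·0.8728^5 = +0.856389
d^3_{-1,0}(2.1219) = +0.083716 -0.803267 +0.856389 = +0.136838
Phases: e^{-i·(-1)·2.1750}=-0.568107+0.822955i, e^{-i·(0)·0.2197}=+1.000000+0.000000i ⇒ D=-0.077738+0.112611i

Wigner D-matrix element, Re=-0.0777 Im=0.1126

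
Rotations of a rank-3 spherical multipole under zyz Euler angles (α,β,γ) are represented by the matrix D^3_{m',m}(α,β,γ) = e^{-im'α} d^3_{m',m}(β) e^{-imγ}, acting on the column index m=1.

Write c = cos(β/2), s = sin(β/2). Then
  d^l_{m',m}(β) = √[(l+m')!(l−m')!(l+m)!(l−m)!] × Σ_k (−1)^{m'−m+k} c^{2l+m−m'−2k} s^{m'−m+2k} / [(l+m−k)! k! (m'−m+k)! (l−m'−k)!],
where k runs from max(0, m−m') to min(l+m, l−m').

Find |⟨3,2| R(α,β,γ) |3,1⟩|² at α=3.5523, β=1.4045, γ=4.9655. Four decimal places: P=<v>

Split into d^3_{2,1}(β=1.4045) × two z-phases.
Half-angle: c=0.763391, s=0.645937. N=√(120·1·24·2)=75.894664
Admissible k: 0..1 (factorial args all ≥0)
  k=0: (−1)^1·75.8947/(24)·0.7634^5·0.6459^1 = -0.529572
  k=1: (−1)^2·75.8947/(12)·0.7634^3·0.6459^3 = +0.758300
d^3_{2,1}(1.4045) = -0.529572 +0.758300 = +0.228729
|D^3_{2,1}|² = |d^3_{2,1}(β)|² = (+0.228729)² = 0.052317 (the z-rotation phases have unit modulus)

P=0.0523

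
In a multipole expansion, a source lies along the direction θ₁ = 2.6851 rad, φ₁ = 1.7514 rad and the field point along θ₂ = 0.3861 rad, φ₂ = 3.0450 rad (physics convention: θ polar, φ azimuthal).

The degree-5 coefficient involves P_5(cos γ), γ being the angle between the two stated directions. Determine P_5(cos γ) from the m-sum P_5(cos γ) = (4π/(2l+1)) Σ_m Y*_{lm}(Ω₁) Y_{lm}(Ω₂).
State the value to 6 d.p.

Summing Y*_{l m}(θ₁,φ₁)·Y_{l m}(θ₂,φ₂) over m ∈ [−5, 5]; prefactor 4π/(2·5+1) = 1.142397:
  m=-5: Y*=(-0.006065, 0.004783)  Y=(-0.003113, -0.001632)  product (0.000027, -0.000005)
  m=-4: Y*=(-0.037315, -0.032888)  Y=(0.025328, 0.010304)  product (-0.000606, -0.001217)
  m=-3: Y*=(0.095519, -0.158698)  Y=(-0.119038, -0.035494)  product (-0.017003, 0.015501)
  m=-2: Y*=(0.391840, 0.148030)  Y=(0.344048, 0.067304)  product (0.124849, 0.077302)
  m=-1: Y*=(-0.085011, 0.465578)  Y=(-0.534410, -0.051781)  product (0.069539, -0.244408)
  m=+0: Y*=(0.052762, -0.000000)  Y=(0.143609, 0.000000)  product (0.007577, 0.000000)
  m=+1: Y*=(0.085011, 0.465578)  Y=(0.534410, -0.051781)  product (0.069539, 0.244408)
  m=+2: Y*=(0.391840, -0.148030)  Y=(0.344048, -0.067304)  product (0.124849, -0.077302)
  m=+3: Y*=(-0.095519, -0.158698)  Y=(0.119038, -0.035494)  product (-0.017003, -0.015501)
  m=+4: Y*=(-0.037315, 0.032888)  Y=(0.025328, -0.010304)  product (-0.000606, 0.001217)
  m=+5: Y*=(0.006065, 0.004783)  Y=(0.003113, -0.001632)  product (0.000027, 0.000005)
Accumulated sum (0.361187, 0.000000); after 4π/(2l+1) scaling, (0.412620, 0.000000) ⇒ P_5 = 0.412620

0.412620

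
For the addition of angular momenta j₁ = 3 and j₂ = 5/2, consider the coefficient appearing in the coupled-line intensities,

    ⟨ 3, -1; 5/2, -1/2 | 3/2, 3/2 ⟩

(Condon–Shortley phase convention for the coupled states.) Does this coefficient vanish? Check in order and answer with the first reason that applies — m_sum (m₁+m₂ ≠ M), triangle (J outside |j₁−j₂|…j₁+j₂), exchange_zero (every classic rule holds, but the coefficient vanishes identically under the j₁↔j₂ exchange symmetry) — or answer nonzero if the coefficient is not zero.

m-sum: m₁+m₂ = -1+(-1/2) = -3/2, M = 3/2  ✗ ⇒ coefficient is 0

m_sum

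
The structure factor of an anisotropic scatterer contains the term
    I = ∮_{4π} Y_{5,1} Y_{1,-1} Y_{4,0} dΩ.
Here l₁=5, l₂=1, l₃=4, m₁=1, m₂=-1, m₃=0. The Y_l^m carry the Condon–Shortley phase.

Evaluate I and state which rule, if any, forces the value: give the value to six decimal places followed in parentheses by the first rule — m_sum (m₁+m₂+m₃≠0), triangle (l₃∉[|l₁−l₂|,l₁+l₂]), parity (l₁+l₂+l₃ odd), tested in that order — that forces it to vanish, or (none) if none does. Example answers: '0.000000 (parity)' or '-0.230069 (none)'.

m-sum 0 ✓  L=10 even ✓  4≤4≤6 ✓
Π(2lᵢ+1) = 11×3×9 = 297
triangle coeff Δ(5,1,4) = 1/495
Σ_t [1,1]: t=1:−1/576 = -1/576
(3j)²=5/99 [(5 1 4; 0 0 0)], sign=-1
Σ_t [0,0]: t=0:+1/1152 = 1/1152
(3j)²=1/33 [(5 1 4; 1 -1 0)], sign=+1
⇒ 4πI² = 5/11
I = (-1)√(5/11/(4π)) = -0.19018827
No selection rule forces the value: the integral is nonzero (none).

-0.190188 (none)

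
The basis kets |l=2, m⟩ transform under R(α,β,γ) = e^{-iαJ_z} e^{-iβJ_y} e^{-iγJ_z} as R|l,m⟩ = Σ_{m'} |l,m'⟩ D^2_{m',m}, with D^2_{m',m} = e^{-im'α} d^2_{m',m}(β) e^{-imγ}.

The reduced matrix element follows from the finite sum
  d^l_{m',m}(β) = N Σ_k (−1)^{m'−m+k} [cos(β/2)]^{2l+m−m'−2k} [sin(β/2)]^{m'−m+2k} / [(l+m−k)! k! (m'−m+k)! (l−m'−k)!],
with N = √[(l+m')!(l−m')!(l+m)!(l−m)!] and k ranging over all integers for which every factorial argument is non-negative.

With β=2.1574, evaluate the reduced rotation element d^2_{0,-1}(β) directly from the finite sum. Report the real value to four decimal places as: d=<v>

d=0.5646

d^2_{0,-1}(β=2.1574) via the finite sum:
Half-angle: c=0.472475, s=0.881344. N=√(2·2·1·6)=4.898979
k∈{0,1} keeps every argument non-negative
  k=0: (−1)^1·4.8990/(2)·0.4725^3·0.8813^1 = -0.227697
  k=1: (−1)^2·4.8990/(2)·0.4725^1·0.8813^3 = +0.792302
d^2_{0,-1}(2.1574) = -0.227697 +0.792302 = +0.564606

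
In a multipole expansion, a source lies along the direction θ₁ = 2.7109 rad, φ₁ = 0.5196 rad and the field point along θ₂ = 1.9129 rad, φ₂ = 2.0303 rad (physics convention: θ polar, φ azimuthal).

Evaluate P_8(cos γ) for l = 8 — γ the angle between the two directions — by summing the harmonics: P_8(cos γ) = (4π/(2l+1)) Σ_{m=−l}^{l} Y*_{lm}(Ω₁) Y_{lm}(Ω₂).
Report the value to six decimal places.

-0.269429

Expand P_8 via completeness: Σ_{m} conj(Y_{8,m}) at Ω₁ times Y_{8,m} at Ω₂ —
  m=-8: Y*=-0.00025 - 0.00040j  Y=-0.27513 + 0.16285j  product 0.00013 + 0.00007j
  m=-7: Y*=0.00364 + 0.00197j  Y=0.03409 + 0.45413j  product -0.00077 + 0.00172j
  m=-6: Y*=-0.02269 + 0.00054j  Y=0.16781 + 0.06792j  product -0.00384 - 0.00145j
  m=-5: Y*=0.07529 - 0.04550j  Y=-0.19844 + 0.17642j  product -0.00691 + 0.02231j
  m=-4: Y*=-0.11914 + 0.21420j  Y=0.07758 + 0.28339j  product -0.06995 - 0.01715j
  m=-3: Y*=-0.00563 - 0.46903j  Y=-0.13656 - 0.02659j  product -0.01170 + 0.06420j
  m=-2: Y*=0.26374 + 0.44849j  Y=-0.19214 + 0.25181j  product -0.16361 - 0.01976j
  m=-1: Y*=-0.07458 - 0.04266j  Y=-0.03600 - 0.07275j  product -0.00042 + 0.00696j
  m=+0: Y*=-0.46894 + 0.00000j  Y=-0.31912 + 0.00000j  product 0.14965 + 0.00000j
  m=+1: Y*=0.07458 - 0.04266j  Y=0.03600 - 0.07275j  product -0.00042 - 0.00696j
  m=+2: Y*=0.26374 - 0.44849j  Y=-0.19214 - 0.25181j  product -0.16361 + 0.01976j
  m=+3: Y*=0.00563 - 0.46903j  Y=0.13656 - 0.02659j  product -0.01170 - 0.06420j
  m=+4: Y*=-0.11914 - 0.21420j  Y=0.07758 - 0.28339j  product -0.06995 + 0.01715j
  m=+5: Y*=-0.07529 - 0.04550j  Y=0.19844 + 0.17642j  product -0.00691 - 0.02231j
  m=+6: Y*=-0.02269 - 0.00054j  Y=0.16781 - 0.06792j  product -0.00384 + 0.00145j
  m=+7: Y*=-0.00364 + 0.00197j  Y=-0.03409 + 0.45413j  product -0.00077 - 0.00172j
  m=+8: Y*=-0.00025 + 0.00040j  Y=-0.27513 - 0.16285j  product 0.00013 - 0.00007j
Σ over m = -0.36449 + 0.00000j; ×(4π/17) → -0.26943 + 0.00000j. Real part: -0.269429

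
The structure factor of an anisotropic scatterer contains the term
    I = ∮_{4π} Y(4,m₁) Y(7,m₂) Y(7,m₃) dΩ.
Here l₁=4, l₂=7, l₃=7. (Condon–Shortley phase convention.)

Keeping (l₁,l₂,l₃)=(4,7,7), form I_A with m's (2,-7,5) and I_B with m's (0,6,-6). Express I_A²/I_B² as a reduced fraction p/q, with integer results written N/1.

Same 4,7,7: normalisation and zero-m 3j drop out of the ratio.
A: Δ: 4! 4! 10! / 19! → 1/58198140; sum: t=0:+1/348364800 = 1/348364800; 3j²(4 7 7; 2 -7 5) = Δ·Π!·Σ² = 11/646  (sign +1)
B: Δ: 4! 4! 10! / 19! → 1/58198140; sum: t=3:−1/130636800 t=4:+1/209018880 = -1/348364800; 3j²(4 7 7; 0 6 -6) = Δ·Π!·Σ² = 143/45220  (sign +1)
I_A²/I_B² = (11/646)/(143/45220) = 70/13

70/13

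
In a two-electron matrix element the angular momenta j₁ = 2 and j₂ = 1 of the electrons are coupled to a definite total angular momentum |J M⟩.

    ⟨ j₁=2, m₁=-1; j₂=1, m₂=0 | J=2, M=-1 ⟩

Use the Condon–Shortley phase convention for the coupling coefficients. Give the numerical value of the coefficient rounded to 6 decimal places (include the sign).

−√(1/6) ≈ -0.408248

triangle: 1!·3!·1!/6! = 6/720
(j±m)!: 1!·3!·1!·1!·1!·3! = 36
prefactor² = (2J+1)·Δ·N² = 3/2
  k=0: +1/(0!·1!·3!·1!·0!·0!) = 1/6
  k=1: −1/(1!·0!·2!·0!·1!·1!) = -1/2
Σ = -1/3  ⇒  CG² = 3/2·(-1/3)² = 1/6
CG = −√(1/6) = -0.408248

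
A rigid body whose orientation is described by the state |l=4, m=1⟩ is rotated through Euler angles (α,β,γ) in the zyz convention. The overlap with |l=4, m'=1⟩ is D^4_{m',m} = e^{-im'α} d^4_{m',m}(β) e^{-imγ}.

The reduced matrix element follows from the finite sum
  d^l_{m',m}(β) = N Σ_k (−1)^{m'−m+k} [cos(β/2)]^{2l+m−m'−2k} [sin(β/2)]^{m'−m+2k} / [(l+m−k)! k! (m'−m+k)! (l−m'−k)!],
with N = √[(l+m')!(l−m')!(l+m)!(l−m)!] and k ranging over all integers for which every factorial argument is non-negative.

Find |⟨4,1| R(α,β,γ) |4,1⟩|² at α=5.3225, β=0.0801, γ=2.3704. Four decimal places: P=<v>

P=0.9404

D^4_{1,1}(5.3225,0.0801,2.3704) = e^{-i·1·5.3225}·d^4_{1,1}(0.0801)·e^{-i·1·2.3704}. Compute d first:
c=cos(0.080100/2)=0.999198, s=sin(0.080100/2)=0.040039; N=√[120·6·120·6]=720.000000
Admissible k: 0..3 (factorial args all ≥0)
  k=0: (−1)^0·720.0000/(720)·0.9992^8·0.0400^0 = +0.993603
  k=1: (−1)^1·720.0000/(48)·0.9992^6·0.0400^2 = -0.023932
  k=2: (−1)^2·720.0000/(24)·0.9992^4·0.0400^4 = +0.000077
  k=3: (−1)^3·720.0000/(72)·0.9992^2·0.0400^6 = -0.000000
d^4_{1,1}(0.0801) = +0.993603 -0.023932 +0.000077 -0.000000 = +0.969748
|D^4_{1,1}|² = |d^4_{1,1}(β)|² = (+0.969748)² = 0.940411 (the z-rotation phases have unit modulus)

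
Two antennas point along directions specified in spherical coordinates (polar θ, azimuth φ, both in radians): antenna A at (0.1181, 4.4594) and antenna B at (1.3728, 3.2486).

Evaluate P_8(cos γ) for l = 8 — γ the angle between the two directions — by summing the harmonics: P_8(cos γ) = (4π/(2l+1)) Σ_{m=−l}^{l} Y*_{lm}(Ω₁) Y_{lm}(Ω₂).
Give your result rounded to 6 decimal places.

-0.122670

Expand P_8 via completeness: Σ_{m} conj(Y_{8,m}) at Ω₁ times Y_{8,m} at Ω₂ —
  [-8]  conj(Y_{8,-8})(Ω₁) = -0.000000-0.000000i ; Y_{8,-8}(Ω₂) = +0.288494-0.332443i ; Δ = -0.000000-0.000000i
  [-7]  conj(Y_{8,-7})(Ω₁) = +0.000001-0.000000i ; Y_{8,-7}(Ω₂) = -0.258685+0.240533i ; Δ = -0.000000+0.000000i
  [-6]  conj(Y_{8,-6})(Ω₁) = -0.000001+0.000014i ; Y_{8,-6}(Ω₂) = -0.112373+0.084024i ; Δ = -0.000001-0.000002i
  [-5]  conj(Y_{8,-5})(Ω₁) = -0.000206-0.000065i ; Y_{8,-5}(Ω₂) = +0.301656-0.178792i ; Δ = -0.000074+0.000017i
  [-4]  conj(Y_{8,-4})(Ω₁) = +0.001333-0.002132i ; Y_{8,-4}(Ω₂) = +0.025967-0.011847i ; Δ = +0.000009-0.000071i
  [-3]  conj(Y_{8,-3})(Ω₁) = +0.014925+0.015735i ; Y_{8,-3}(Ω₂) = -0.315382+0.104872i ; Δ = -0.006357-0.003397i
  [-2]  conj(Y_{8,-2})(Ω₁) = -0.115982+0.064265i ; Y_{8,-2}(Ω₂) = +0.021531-0.004680i ; Δ = -0.002196+0.001926i
  [-1]  conj(Y_{8,-1})(Ω₁) = -0.128458-0.496884i ; Y_{8,-1}(Ω₂) = +0.318779-0.034242i ; Δ = -0.057964-0.153997i
  [+0]  conj(Y_{8,0})(Ω₁) = +0.888769-0.000000i ; Y_{8,0}(Ω₂) = -0.036886+0.000000i ; Δ = -0.032783+0.000000i
  [+1]  conj(Y_{8,1})(Ω₁) = +0.128458-0.496884i ; Y_{8,1}(Ω₂) = -0.318779-0.034242i ; Δ = -0.057964+0.153997i
  [+2]  conj(Y_{8,2})(Ω₁) = -0.115982-0.064265i ; Y_{8,2}(Ω₂) = +0.021531+0.004680i ; Δ = -0.002196-0.001926i
  [+3]  conj(Y_{8,3})(Ω₁) = -0.014925+0.015735i ; Y_{8,3}(Ω₂) = +0.315382+0.104872i ; Δ = -0.006357+0.003397i
  [+4]  conj(Y_{8,4})(Ω₁) = +0.001333+0.002132i ; Y_{8,4}(Ω₂) = +0.025967+0.011847i ; Δ = +0.000009+0.000071i
  [+5]  conj(Y_{8,5})(Ω₁) = +0.000206-0.000065i ; Y_{8,5}(Ω₂) = -0.301656-0.178792i ; Δ = -0.000074-0.000017i
  [+6]  conj(Y_{8,6})(Ω₁) = -0.000001-0.000014i ; Y_{8,6}(Ω₂) = -0.112373-0.084024i ; Δ = -0.000001+0.000002i
  [+7]  conj(Y_{8,7})(Ω₁) = -0.000001-0.000000i ; Y_{8,7}(Ω₂) = +0.258685+0.240533i ; Δ = -0.000000-0.000000i
  [+8]  conj(Y_{8,8})(Ω₁) = -0.000000+0.000000i ; Y_{8,8}(Ω₂) = +0.288494+0.332443i ; Δ = -0.000000+0.000000i
Σ over m = -0.165951-0.000000i; ×(4π/17) → -0.122670-0.000000i. Real part: -0.122670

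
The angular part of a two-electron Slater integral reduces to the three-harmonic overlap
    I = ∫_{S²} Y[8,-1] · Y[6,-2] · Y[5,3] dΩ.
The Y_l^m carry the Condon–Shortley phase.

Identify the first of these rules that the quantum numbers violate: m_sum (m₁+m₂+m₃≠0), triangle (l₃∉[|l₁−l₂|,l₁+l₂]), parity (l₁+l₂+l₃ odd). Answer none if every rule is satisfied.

Σmᵢ = 0  ✓
l₃∈[|l₁−l₂|,l₁+l₂]=[2,14], have l₃=5  ✓
Σlᵢ = 19 ⇒ odd  ✗

parity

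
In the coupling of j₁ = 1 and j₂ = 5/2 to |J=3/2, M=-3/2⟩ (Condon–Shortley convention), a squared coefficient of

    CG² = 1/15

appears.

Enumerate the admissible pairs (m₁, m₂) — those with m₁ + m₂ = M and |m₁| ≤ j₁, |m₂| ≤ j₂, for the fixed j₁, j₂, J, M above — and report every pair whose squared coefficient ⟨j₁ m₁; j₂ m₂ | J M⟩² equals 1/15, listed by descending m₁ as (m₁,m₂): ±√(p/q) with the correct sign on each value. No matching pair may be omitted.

(-1,-1/2): +√(1/15)

Admissible pairs with m₁+m₂ = M = -3/2: (-1,-1/2), (0,-3/2), (1,-5/2)
  (m₁,m₂)=(1,-5/2): CG² = 2/3, CG = +√(2/3)
  (m₁,m₂)=(0,-3/2): CG² = 4/15, CG = −√(4/15)
  (m₁,m₂)=(-1,-1/2): CG² = 1/15, CG = +√(1/15)   ← matches the target
Pairs with CG² = 1/15: (-1,-1/2): +√(1/15)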